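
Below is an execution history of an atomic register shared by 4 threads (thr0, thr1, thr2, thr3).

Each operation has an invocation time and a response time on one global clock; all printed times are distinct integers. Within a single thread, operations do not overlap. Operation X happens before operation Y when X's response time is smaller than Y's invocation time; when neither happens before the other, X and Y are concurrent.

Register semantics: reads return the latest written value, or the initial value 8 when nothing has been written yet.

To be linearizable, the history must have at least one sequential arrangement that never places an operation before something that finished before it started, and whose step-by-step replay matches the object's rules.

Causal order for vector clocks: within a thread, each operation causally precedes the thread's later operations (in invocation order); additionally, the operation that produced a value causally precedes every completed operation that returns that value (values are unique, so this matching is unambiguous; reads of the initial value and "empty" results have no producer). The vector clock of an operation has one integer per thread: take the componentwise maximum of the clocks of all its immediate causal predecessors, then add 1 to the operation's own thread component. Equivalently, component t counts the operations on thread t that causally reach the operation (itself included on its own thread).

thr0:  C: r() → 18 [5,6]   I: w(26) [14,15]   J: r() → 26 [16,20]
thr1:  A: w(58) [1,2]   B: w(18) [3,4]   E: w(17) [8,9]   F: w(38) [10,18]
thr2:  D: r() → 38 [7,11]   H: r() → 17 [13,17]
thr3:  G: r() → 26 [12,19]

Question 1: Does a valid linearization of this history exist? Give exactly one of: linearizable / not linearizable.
cut after 16 events: linearizable; cut after 17 events (H responds, time 17): not linearizable
4 orders of the 7 completed atomic register ops respect real time; none is legal
no completion choice of the 3 pending operations (F, G, J) rescues it — every subset was tried
for example A, B, C, D, E, H, I (pending dropped) fails at step 4: D r() → 38 is not legal there
for example A, B, C, D, E, I, H (pending dropped) fails at step 4: D r() → 38 is not legal there

not linearizable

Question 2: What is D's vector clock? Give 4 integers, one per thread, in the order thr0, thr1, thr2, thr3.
invoked at 1, A has no predecessors; its own thr1 bump gives (0, 1, 0, 0)
VC(B, invoked at 3): max of VC(A)=(0, 1, 0, 0), then +1 on thread thr1 → (0, 2, 0, 0)
VC(E, invoked at 8): max of VC(B)=(0, 2, 0, 0), then +1 on thread thr1 → (0, 3, 0, 0)
VC(C, invoked at 5): max of VC(B)=(0, 2, 0, 0), then +1 on thread thr0 → (1, 2, 0, 0)
VC(F, invoked at 10): max of VC(E)=(0, 3, 0, 0), then +1 on thread thr1 → (0, 4, 0, 0)
VC(I, invoked at 14): max of VC(C)=(1, 2, 0, 0), then +1 on thread thr0 → (2, 2, 0, 0)
VC(D, invoked at 7): max of VC(F)=(0, 4, 0, 0), then +1 on thread thr2 → (0, 4, 1, 0)
VC(G, invoked at 12): max of VC(I)=(2, 2, 0, 0), then +1 on thread thr3 → (2, 2, 0, 1)
VC(J, invoked at 16): max of VC(I)=(2, 2, 0, 0), then +1 on thread thr0 → (3, 2, 0, 0)
VC(H, invoked at 13): max of VC(D)=(0, 4, 1, 0), VC(E)=(0, 3, 0, 0), then +1 on thread thr2 → (0, 4, 2, 0)
target: VC(D) = (0, 4, 1, 0)

(0, 4, 1, 0)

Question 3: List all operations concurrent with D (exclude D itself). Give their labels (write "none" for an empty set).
D runs from 7 to 11; window-overlapping ops are concurrent
A [1,2]: before
B [3,4]: before
C [5,6]: before
E [8,9]: concurrent
F [10,18]: concurrent
G [12,19]: after
H [13,17]: after
I [14,15]: after
J [16,20]: after

E, F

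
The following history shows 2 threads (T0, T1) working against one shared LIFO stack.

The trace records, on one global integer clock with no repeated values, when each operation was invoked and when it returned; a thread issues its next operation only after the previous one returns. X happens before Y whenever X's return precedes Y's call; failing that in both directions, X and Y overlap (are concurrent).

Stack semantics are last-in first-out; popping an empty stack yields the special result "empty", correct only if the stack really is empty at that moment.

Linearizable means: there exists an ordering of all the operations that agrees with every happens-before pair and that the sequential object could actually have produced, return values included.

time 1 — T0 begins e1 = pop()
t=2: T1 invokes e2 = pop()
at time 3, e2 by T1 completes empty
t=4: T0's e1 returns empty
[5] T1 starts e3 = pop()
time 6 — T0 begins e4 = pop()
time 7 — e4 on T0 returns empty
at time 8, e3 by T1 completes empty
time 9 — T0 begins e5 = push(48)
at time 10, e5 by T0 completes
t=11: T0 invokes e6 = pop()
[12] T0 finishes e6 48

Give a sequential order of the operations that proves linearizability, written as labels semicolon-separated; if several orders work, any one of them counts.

e1; e2; e3; e4; e5; e6

1. e1 pop() → empty, leaving stack <>
2. e2 pop() → empty, leaving stack <>
3. e3 pop() → empty, leaving stack <>
4. e4 pop() → empty, leaving stack <>
5. e5 push(48), leaving stack <48>
6. e6 pop() → 48, leaving stack <>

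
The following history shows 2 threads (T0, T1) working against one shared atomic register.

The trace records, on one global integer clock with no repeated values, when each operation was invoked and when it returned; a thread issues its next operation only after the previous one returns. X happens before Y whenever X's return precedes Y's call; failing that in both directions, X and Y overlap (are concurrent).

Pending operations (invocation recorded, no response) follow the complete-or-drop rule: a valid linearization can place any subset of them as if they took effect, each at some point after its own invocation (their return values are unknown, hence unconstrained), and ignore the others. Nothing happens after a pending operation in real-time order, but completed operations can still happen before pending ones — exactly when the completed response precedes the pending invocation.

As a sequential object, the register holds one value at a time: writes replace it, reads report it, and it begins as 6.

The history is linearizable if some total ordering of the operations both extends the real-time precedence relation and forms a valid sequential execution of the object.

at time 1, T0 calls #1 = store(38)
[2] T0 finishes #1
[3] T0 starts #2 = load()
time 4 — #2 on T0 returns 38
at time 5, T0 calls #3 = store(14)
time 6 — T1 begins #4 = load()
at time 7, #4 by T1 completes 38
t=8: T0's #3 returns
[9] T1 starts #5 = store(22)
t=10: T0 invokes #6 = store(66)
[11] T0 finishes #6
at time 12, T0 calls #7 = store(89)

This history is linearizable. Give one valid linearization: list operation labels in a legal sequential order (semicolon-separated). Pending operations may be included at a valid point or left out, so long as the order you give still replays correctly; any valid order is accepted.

#1; #2; #4; #3; #5; #6

step 1: #1 store(38) — value 38
step 2: #2 load() → 38 — value 38
step 3: #4 load() → 38 — value 38
step 4: #3 store(14) — value 14
step 5: #5 store(22) (pending, included) — value 22
step 6: #6 store(66) — value 66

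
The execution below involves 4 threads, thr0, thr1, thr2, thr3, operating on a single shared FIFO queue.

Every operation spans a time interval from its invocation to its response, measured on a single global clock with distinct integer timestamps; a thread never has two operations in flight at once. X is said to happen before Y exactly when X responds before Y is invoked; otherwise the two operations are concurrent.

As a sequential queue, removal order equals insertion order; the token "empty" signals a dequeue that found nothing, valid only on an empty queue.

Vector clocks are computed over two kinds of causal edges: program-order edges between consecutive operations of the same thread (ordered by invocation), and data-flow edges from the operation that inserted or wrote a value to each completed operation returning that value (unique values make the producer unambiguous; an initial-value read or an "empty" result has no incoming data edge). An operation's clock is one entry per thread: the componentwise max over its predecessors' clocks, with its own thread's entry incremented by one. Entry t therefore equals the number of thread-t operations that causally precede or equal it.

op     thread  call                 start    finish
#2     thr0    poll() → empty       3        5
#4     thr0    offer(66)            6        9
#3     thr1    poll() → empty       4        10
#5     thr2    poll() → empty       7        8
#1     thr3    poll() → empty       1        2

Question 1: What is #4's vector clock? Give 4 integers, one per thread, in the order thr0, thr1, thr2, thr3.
Answer: (2, 0, 0, 0)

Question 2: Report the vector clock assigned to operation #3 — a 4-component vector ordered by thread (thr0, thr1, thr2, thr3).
Answer: (0, 1, 0, 0)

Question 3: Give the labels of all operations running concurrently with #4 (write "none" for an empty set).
Answer: #3, #5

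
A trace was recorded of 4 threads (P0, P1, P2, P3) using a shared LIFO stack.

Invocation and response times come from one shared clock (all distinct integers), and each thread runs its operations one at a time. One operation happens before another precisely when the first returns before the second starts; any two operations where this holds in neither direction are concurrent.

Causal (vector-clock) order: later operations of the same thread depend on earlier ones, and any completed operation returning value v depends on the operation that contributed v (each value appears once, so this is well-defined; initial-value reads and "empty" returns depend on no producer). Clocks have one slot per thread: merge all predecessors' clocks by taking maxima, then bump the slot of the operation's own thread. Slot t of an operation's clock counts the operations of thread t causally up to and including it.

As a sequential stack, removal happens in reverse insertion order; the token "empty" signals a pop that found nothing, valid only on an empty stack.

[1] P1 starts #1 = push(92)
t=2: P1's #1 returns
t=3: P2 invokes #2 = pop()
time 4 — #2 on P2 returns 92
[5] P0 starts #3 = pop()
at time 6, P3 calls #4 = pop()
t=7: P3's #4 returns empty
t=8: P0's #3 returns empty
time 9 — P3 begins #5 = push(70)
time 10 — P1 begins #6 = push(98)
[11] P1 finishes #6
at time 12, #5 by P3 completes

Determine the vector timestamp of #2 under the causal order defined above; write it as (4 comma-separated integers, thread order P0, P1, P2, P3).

invoked at 6, #4 has no predecessors; its own P3 bump gives (0, 0, 0, 1)
invoked at 1, #1 has no predecessors; its own P1 bump gives (0, 1, 0, 0)
invoked at 5, #3 has no predecessors; its own P0 bump gives (1, 0, 0, 0)
#5, invoked 9, takes VC(#4)=(0, 0, 0, 1) under max, adds 1 for P3 → (0, 0, 0, 2)
#2, invoked 3, takes VC(#1)=(0, 1, 0, 0) under max, adds 1 for P2 → (0, 1, 1, 0)
#6, invoked 10, takes VC(#1)=(0, 1, 0, 0) under max, adds 1 for P1 → (0, 2, 0, 0)
target: VC(#2) = (0, 1, 1, 0)

(0, 1, 1, 0)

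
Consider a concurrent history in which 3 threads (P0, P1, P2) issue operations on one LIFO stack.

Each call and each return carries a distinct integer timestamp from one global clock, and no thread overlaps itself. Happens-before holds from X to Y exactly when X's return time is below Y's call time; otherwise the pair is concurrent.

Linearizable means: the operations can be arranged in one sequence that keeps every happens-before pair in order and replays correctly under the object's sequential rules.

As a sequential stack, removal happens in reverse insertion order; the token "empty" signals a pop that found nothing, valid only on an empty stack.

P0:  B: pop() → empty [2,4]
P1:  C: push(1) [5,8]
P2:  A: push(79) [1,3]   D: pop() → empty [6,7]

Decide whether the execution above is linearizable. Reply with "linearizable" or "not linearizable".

not linearizable

cut after 6 events: linearizable; cut after 7 events (D responds, time 7): not linearizable
2 orders of the 3 completed LIFO stack ops respect real time; none is legal
no escape via the 1 pending operation (C): every completion choice fails
take A, B, D (pending dropped): step 2 already fails, because B pop() → empty cannot occur there
take B, A, D (pending dropped): step 3 already fails, because D pop() → empty cannot occur there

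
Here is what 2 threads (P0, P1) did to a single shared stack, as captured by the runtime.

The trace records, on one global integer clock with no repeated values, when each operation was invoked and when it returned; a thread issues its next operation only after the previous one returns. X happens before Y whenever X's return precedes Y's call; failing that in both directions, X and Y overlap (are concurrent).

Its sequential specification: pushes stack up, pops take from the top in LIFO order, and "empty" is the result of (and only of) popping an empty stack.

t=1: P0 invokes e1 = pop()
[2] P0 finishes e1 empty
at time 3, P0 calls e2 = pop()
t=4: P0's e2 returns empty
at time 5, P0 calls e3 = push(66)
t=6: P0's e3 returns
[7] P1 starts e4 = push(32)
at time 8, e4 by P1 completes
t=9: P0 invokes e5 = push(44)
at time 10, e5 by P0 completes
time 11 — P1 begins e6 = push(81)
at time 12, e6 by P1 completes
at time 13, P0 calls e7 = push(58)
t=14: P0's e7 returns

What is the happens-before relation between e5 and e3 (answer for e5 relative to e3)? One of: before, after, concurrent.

after

e5 spans [9,10], e3 spans [5,6]
resp(e3)=6 < inv(e5)=9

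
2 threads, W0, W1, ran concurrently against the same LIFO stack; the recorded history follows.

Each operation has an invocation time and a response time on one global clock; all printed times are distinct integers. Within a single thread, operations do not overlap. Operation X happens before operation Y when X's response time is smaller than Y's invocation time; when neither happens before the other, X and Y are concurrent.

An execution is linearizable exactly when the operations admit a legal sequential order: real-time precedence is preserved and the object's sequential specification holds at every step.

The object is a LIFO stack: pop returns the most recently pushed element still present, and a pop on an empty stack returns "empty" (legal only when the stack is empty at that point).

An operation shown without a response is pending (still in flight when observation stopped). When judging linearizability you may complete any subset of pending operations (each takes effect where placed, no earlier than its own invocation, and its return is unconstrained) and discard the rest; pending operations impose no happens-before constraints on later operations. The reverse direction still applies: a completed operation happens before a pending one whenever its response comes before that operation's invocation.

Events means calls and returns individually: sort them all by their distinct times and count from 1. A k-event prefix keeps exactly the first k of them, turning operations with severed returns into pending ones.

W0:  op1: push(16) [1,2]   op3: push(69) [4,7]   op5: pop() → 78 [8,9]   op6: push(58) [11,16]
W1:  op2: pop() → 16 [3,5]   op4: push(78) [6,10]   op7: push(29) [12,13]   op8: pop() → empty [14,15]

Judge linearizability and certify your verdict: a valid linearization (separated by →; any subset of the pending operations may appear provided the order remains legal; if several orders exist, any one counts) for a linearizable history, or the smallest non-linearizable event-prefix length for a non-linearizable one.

already the first 15 events (up to op8's response at time 15) admit no linearization; the first 14 still do
every one of the 5 real-time-consistent orders over 7 completed LIFO stack ops fails the sequential spec
no escape via the 1 pending operation (op6): every completion choice fails
take op1, op2, op3, op4, op5, op7, op8 (pending dropped): step 7 already fails, because op8 pop() → empty cannot occur there
take op1, op2, op3, op5, op4, op7, op8 (pending dropped): step 4 already fails, because op5 pop() → 78 cannot occur there

not linearizable — minimal violating prefix: 15 events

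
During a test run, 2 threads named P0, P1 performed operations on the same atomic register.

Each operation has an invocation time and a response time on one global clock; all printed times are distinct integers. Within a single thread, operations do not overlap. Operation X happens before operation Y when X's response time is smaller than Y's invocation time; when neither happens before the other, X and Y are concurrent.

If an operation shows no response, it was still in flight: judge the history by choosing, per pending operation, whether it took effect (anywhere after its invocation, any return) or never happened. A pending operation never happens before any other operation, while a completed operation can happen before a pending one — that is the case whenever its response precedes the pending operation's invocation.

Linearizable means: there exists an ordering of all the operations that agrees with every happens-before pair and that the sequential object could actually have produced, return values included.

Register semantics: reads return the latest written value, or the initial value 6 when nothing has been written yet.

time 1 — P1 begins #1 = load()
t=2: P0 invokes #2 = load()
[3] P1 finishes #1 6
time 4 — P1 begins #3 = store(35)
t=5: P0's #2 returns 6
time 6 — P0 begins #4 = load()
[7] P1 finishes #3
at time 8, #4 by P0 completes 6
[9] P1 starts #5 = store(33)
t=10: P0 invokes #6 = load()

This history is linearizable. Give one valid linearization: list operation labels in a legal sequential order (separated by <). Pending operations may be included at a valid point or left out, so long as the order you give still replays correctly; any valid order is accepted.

#1 < #2 < #4 < #3

1. #1 load() → 6, leaving value 6
2. #2 load() → 6, leaving value 6
3. #4 load() → 6, leaving value 6
4. #3 store(35), leaving value 35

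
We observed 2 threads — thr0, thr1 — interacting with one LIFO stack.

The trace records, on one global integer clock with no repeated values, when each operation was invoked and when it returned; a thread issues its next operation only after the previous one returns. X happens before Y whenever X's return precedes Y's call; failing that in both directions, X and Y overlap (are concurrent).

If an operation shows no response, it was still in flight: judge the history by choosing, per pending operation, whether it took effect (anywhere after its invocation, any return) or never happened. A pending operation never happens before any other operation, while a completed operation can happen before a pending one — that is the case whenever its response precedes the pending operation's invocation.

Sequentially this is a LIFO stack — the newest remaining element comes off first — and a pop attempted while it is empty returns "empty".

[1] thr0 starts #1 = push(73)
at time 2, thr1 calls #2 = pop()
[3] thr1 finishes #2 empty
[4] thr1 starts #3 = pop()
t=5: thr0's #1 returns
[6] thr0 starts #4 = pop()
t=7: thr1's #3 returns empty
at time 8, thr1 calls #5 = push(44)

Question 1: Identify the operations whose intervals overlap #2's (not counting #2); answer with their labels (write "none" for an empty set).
concurrent with #2 ([2,3]): every op whose interval crosses 2..3
#1 [1,5]: concurrent
#3 [4,7]: after
#4 [6,…): after
#5 [8,…): after

#1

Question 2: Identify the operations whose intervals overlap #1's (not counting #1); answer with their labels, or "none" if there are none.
overlap test against #1 [1,5]: concurrent iff the interval meets 1..5
#2 [2,3]: concurrent
#3 [4,7]: concurrent
#4 [6,…): after
#5 [8,…): after

#2, #3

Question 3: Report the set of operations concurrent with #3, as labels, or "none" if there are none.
#3 runs from 4 to 7; window-overlapping ops are concurrent
#1 [1,5]: concurrent
#2 [2,3]: before
#4 [6,…): concurrent
#5 [8,…): after

#1, #4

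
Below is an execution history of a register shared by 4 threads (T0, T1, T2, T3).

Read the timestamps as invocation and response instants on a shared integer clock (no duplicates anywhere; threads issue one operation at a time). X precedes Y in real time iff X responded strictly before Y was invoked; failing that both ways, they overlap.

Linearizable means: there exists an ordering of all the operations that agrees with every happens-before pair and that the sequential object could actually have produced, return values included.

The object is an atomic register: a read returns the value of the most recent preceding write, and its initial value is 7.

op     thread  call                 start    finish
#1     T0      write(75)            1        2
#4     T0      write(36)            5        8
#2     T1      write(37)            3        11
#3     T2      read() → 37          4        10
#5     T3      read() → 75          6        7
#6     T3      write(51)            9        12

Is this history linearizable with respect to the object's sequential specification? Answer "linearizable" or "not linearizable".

linearizable

witness order: #1, #5, #2, #3, #4, #6
after step 1 (#1 write(75)): value 75
after step 2 (#5 read() → 75): value 75
after step 3 (#2 write(37)): value 37
after step 4 (#3 read() → 37): value 37
after step 5 (#4 write(36)): value 36
after step 6 (#6 write(51)): value 51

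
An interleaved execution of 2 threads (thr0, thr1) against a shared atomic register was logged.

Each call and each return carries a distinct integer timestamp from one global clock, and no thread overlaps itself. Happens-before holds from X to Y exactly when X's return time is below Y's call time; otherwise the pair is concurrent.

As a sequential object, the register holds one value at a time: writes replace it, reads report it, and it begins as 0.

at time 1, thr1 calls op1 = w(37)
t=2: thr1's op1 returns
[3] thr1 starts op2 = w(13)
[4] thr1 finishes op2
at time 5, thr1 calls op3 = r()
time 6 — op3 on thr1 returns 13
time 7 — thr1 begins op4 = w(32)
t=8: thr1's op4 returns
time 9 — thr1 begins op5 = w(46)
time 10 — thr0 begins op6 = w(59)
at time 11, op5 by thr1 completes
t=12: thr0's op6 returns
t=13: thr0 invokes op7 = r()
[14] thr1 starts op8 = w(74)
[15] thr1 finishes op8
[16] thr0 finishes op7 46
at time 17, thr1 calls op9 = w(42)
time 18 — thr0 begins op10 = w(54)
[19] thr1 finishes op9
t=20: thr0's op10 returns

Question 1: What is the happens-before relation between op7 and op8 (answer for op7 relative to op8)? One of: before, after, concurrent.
op7 spans [13,16], op8 spans [14,15]
the intervals overlap in both directions

concurrent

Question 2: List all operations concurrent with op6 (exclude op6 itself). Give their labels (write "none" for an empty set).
op6 runs from 10 to 12; window-overlapping ops are concurrent
op1 [1,2]: before
op2 [3,4]: before
op3 [5,6]: before
op4 [7,8]: before
op5 [9,11]: concurrent
op7 [13,16]: after
op8 [14,15]: after
op9 [17,19]: after
op10 [18,20]: after

op5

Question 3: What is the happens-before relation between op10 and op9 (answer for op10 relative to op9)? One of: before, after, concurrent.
op10 spans [18,20], op9 spans [17,19]
the intervals overlap in both directions

concurrent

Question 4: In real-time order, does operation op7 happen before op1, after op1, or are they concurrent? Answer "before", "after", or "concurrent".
op7 spans [13,16], op1 spans [1,2]
resp(op1)=2 < inv(op7)=13

after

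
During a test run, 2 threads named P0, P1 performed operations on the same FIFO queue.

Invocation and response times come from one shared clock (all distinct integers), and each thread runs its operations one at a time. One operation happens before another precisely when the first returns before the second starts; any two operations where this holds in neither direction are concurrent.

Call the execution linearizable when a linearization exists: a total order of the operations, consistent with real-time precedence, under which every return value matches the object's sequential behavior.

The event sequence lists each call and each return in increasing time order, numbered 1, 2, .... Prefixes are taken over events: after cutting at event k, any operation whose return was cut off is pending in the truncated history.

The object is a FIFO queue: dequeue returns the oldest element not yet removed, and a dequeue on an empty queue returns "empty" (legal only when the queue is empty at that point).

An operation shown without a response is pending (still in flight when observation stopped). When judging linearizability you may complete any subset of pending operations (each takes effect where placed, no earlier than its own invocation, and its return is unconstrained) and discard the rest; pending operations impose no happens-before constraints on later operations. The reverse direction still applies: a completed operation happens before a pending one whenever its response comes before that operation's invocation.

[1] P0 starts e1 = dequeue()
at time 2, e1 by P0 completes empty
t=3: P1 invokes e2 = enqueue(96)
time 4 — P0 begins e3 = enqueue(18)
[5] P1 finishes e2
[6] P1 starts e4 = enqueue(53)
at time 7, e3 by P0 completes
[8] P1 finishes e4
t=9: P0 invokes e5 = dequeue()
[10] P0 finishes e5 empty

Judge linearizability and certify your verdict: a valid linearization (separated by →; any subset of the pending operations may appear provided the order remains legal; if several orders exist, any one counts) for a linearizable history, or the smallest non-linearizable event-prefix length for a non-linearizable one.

already the first 10 events (up to e5's response at time 10) admit no linearization; the first 9 still do
all 3 real-time-respecting orders fail — 5 completed FIFO queue operations, no legal replay
e.g. e1, e2, e3, e4, e5: illegal at step 5, since e5 dequeue() → empty cannot apply there
e.g. e1, e2, e4, e3, e5: illegal at step 5, since e5 dequeue() → empty cannot apply there

not linearizable — minimal violating prefix: 10 events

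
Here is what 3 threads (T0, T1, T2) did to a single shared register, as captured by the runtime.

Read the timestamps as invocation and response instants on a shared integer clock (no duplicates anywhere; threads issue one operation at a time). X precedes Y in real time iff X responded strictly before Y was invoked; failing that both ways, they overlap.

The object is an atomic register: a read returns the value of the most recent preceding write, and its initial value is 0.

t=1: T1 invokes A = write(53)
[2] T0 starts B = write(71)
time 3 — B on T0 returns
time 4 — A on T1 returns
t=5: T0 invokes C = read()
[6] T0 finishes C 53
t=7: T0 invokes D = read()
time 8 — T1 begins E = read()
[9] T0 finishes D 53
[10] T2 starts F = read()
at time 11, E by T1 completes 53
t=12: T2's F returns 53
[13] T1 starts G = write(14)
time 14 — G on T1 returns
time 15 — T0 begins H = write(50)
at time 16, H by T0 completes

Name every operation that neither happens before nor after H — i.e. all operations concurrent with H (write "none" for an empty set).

overlap test against H [15,16]: concurrent iff the interval meets 15..16
A [1,4]: before
B [2,3]: before
C [5,6]: before
D [7,9]: before
E [8,11]: before
F [10,12]: before
G [13,14]: before

none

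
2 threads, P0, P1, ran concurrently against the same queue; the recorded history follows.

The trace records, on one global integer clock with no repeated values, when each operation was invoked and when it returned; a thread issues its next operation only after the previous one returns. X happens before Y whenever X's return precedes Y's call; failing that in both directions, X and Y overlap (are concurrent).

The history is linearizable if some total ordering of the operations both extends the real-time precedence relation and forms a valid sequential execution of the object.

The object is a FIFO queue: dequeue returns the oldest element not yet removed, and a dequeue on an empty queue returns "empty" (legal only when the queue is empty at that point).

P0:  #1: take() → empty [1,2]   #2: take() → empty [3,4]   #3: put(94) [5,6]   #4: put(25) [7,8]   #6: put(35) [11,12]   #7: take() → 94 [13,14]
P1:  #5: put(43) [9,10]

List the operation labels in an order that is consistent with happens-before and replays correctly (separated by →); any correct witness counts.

step 1: #1 take() → empty — queue <>
step 2: #2 take() → empty — queue <>
step 3: #3 put(94) — queue <94>
step 4: #4 put(25) — queue <94,25>
step 5: #5 put(43) — queue <94,25,43>
step 6: #6 put(35) — queue <94,25,43,35>
step 7: #7 take() → 94 — queue <25,43,35>

#1 → #2 → #3 → #4 → #5 → #6 → #7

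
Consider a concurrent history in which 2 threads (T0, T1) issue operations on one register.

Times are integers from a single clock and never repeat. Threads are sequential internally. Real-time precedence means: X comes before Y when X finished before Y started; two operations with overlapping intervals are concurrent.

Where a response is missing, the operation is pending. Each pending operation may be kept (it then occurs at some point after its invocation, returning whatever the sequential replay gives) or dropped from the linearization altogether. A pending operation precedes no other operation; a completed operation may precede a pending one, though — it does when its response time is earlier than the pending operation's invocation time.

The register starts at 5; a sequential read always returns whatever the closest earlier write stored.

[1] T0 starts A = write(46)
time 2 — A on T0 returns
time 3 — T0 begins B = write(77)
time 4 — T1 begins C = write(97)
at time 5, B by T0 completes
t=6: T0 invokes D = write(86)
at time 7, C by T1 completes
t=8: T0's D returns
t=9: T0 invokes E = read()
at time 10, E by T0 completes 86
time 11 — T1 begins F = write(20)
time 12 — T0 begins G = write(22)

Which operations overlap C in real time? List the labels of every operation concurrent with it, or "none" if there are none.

B, D

C spans [4,7]; an op avoiding the whole window 4..7 is ordered, any other is concurrent
A [1,2]: before
B [3,5]: concurrent
D [6,8]: concurrent
E [9,10]: after
F [11,…): after
G [12,…): after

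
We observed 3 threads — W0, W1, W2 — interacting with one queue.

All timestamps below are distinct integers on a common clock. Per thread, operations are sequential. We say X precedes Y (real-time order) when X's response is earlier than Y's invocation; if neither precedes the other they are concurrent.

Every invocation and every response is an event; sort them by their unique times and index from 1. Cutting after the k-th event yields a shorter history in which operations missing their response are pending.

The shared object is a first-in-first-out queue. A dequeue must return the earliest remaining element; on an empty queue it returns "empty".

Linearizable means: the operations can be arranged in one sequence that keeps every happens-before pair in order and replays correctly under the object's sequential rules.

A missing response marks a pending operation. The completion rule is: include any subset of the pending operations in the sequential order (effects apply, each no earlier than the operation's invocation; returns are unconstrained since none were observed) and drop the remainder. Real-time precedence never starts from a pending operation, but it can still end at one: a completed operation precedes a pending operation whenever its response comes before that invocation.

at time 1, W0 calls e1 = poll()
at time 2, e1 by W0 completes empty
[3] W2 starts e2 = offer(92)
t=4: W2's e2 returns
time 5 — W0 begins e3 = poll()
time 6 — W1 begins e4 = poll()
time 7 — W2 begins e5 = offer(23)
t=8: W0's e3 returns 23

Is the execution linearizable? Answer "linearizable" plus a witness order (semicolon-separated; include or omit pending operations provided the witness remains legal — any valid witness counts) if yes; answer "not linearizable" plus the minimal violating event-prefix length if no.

linearizable — witness: e1; e2; e4; e5; e3

after step 1 (e1 poll() → empty): queue <>
after step 2 (e2 offer(92)): queue <92>
after step 3 (e4 poll() (pending, included)): queue <>
after step 4 (e5 offer(23) (pending, included)): queue <23>
after step 5 (e3 poll() → 23): queue <>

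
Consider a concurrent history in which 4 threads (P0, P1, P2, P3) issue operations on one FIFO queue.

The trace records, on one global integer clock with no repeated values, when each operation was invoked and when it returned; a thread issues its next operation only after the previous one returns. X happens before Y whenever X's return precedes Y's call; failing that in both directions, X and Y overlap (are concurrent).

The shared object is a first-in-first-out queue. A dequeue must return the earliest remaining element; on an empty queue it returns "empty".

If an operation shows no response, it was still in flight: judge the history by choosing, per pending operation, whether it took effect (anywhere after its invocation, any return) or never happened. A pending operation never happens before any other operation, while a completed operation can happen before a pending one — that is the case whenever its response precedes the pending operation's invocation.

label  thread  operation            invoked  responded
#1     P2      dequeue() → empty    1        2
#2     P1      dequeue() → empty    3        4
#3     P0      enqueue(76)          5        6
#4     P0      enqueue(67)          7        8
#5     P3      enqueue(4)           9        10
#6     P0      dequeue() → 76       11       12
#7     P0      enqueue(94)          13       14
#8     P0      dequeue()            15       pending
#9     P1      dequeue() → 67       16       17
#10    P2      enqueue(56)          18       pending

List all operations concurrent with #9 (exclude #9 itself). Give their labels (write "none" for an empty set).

#8

overlap test against #9 [16,17]: concurrent iff the interval meets 16..17
#1 [1,2]: before
#2 [3,4]: before
#3 [5,6]: before
#4 [7,8]: before
#5 [9,10]: before
#6 [11,12]: before
#7 [13,14]: before
#8 [15,…): concurrent
#10 [18,…): after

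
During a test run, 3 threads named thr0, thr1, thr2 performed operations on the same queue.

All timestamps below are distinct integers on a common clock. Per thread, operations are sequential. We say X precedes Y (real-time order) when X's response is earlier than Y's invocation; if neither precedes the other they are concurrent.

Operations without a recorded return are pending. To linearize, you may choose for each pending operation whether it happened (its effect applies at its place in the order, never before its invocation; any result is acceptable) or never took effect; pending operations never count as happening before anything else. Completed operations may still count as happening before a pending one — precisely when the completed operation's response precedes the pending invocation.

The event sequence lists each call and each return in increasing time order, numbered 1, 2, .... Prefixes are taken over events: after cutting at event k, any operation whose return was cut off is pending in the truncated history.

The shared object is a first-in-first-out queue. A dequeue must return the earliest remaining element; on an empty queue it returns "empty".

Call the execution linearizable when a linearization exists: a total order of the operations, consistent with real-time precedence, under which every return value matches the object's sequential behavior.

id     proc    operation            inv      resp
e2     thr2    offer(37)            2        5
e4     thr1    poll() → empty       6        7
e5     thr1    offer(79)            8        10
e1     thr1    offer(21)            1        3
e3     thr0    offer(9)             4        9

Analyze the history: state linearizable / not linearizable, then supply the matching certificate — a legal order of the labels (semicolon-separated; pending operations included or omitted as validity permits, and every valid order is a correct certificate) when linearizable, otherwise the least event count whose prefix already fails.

events 1..6 are fine; event 7 — the response of e4 at time 7 — makes the prefix non-linearizable
3 completed operations, 2 real-time-consistent orders — every queue replay fails
include/drop combinations of the 1 pending operation (e3) were all tried; none helps
take e1, e2, e4 (pending dropped): step 3 already fails, because e4 poll() → empty cannot occur there
take e2, e1, e4 (pending dropped): step 3 already fails, because e4 poll() → empty cannot occur there

not linearizable — minimal violating prefix: 7 events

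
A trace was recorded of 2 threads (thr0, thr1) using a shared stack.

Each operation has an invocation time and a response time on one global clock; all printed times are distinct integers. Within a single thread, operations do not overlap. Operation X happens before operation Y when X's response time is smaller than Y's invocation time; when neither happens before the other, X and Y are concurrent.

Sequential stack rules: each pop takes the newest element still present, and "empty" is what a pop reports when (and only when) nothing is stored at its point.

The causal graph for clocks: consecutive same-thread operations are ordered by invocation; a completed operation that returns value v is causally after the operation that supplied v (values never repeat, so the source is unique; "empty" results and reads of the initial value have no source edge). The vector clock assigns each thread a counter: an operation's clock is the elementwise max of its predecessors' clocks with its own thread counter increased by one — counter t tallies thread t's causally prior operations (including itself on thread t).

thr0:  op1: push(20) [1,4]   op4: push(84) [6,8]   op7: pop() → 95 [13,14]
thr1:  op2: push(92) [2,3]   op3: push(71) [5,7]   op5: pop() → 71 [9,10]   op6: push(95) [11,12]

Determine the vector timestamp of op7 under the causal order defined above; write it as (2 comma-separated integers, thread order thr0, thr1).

(3, 4)

op2 (invocation 2): nothing precedes it; thr1's component alone gives (0, 1)
op1 (invocation 1): nothing precedes it; thr0's component alone gives (1, 0)
from VC(op2)=(0, 1), op3 (invoked 5) maxes components and bumps thr1 → (0, 2)
from VC(op1)=(1, 0), op4 (invoked 6) maxes components and bumps thr0 → (2, 0)
from VC(op3)=(0, 2), op5 (invoked 9) maxes components and bumps thr1 → (0, 3)
from VC(op5)=(0, 3), op6 (invoked 11) maxes components and bumps thr1 → (0, 4)
from VC(op4)=(2, 0), VC(op6)=(0, 4), op7 (invoked 13) maxes components and bumps thr0 → (3, 4)
target: VC(op7) = (3, 4)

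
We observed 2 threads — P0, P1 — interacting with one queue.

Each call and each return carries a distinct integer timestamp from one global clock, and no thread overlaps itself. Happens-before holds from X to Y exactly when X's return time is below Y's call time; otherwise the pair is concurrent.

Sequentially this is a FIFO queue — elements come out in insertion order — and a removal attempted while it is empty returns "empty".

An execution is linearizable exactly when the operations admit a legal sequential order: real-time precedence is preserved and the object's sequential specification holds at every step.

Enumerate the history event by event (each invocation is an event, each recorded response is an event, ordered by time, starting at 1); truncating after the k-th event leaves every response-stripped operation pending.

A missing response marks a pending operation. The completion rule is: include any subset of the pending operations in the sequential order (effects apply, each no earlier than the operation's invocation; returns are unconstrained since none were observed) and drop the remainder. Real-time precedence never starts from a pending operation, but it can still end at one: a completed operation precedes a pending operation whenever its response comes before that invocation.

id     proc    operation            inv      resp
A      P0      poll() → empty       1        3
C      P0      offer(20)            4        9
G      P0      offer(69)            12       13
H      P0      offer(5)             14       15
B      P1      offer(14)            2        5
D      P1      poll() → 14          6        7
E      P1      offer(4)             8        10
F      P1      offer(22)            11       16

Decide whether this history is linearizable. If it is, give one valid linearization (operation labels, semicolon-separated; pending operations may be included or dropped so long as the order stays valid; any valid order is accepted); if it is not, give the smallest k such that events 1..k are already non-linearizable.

after step 1 (A poll() → empty): queue <>
after step 2 (B offer(14)): queue <14>
after step 3 (C offer(20)): queue <14,20>
after step 4 (D poll() → 14): queue <20>
after step 5 (E offer(4)): queue <20,4>
after step 6 (F offer(22)): queue <20,4,22>
after step 7 (G offer(69)): queue <20,4,22,69>
after step 8 (H offer(5)): queue <20,4,22,69,5>

linearizable — witness: A; B; C; D; E; F; G; H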